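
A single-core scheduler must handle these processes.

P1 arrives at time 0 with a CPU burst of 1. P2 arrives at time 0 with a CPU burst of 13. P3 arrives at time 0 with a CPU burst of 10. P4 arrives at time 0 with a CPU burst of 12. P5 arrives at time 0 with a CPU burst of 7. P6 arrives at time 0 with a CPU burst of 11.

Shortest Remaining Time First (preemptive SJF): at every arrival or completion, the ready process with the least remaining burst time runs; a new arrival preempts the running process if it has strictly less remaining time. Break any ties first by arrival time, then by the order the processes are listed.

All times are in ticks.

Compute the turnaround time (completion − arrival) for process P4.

Gantt: | P1 0-1 | P5 1-8 | P3 8-18 | P6 18-29 | P4 29-41 | P2 41-54 |
Completion: P1=1  P2=54  P3=18  P4=41  P5=8  P6=29
Turnaround(P4) = completion − arrival = 41 − 0 = 41

41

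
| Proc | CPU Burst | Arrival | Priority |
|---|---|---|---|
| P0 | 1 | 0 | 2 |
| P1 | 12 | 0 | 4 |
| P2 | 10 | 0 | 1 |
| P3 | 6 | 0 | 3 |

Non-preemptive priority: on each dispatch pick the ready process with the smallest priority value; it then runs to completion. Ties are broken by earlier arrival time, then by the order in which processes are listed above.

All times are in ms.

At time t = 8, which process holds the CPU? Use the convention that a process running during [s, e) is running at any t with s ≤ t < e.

Gantt: | P2 0-10 | P0 10-11 | P3 11-17 | P1 17-29 |
Completion: P0=11  P1=29  P2=10  P3=17

P2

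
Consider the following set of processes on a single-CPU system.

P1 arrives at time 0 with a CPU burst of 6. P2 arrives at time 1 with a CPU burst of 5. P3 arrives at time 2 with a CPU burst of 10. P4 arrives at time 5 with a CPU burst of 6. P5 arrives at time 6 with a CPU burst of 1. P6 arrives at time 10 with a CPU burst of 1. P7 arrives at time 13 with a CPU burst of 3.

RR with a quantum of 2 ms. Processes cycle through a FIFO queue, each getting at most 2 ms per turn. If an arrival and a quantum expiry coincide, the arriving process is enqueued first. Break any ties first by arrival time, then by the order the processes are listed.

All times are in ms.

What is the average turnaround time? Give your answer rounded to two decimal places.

16.71

Schedule: | P1 0-2 | P2 2-4 | P3 4-6 | P1 6-8 | P2 8-10 | P4 10-12 | P5 12-13 | P3 13-15 | P1 15-17 | P6 17-18 | P2 18-19 | P4 19-21 | P7 21-23 | P3 23-25 | P4 25-27 | P7 27-28 | P3 28-32 |
Completion: P1=17  P2=19  P3=32  P4=27  P5=13  P6=18  P7=28
Turnaround (C−A): P1=17  P2=18  P3=30  P4=22  P5=7  P6=8  P7=15
Turnaround times: P1=17, P2=18, P3=30, P4=22, P5=7, P6=8, P7=15
Average turnaround = (17+18+30+22+7+8+15) / 7 = 117/7 = 16.71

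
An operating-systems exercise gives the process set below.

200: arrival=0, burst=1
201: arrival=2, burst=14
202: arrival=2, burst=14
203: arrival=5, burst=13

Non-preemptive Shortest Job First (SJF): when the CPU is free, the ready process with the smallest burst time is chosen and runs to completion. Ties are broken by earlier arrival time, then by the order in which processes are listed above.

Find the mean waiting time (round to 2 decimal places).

9.50

Gantt: | 200 0-1 | idle 1-2 | 201 2-16 | 203 16-29 | 202 29-43 |
Completion: 200=1  201=16  202=43  203=29
Waiting times: 200=0, 201=0, 202=27, 203=11
Average waiting = (0+0+27+11) / 4 = 38/4 = 9.50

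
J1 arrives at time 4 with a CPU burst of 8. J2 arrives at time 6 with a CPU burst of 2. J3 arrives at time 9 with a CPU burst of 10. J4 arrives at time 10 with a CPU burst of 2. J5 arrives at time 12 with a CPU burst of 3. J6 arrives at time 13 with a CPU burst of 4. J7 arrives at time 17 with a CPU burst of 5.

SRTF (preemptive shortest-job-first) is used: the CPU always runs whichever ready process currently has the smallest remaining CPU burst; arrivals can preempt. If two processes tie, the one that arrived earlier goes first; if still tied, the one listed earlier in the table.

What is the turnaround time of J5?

3

Schedule: | idle 0-4 | J1 4-6 | J2 6-8 | J1 8-10 | J4 10-12 | J5 12-15 | J1 15-19 | J6 19-23 | J7 23-28 | J3 28-38 |
Completion: J1=19  J2=8  J3=38  J4=12  J5=15  J6=23  J7=28
Turnaround(J5) = completion − arrival = 15 − 12 = 3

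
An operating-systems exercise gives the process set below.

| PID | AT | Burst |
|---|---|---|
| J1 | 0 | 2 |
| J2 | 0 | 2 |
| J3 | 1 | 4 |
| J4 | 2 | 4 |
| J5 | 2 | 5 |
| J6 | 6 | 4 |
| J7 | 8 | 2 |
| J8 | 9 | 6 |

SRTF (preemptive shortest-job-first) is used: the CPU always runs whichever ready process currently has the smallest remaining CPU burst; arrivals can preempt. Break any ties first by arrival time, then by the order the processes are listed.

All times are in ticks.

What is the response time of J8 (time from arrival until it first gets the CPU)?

14

Schedule: | J1 0-2 | J2 2-4 | J3 4-8 | J7 8-10 | J4 10-14 | J6 14-18 | J5 18-23 | J8 23-29 |
Completion: J1=2  J2=4  J3=8  J4=14  J5=23  J6=18  J7=10  J8=29
Turnaround (C−A): J1=2  J2=4  J3=7  J4=12  J5=21  J6=12  J7=2  J8=20
Response(J8) = first start − arrival = 23 − 9 = 14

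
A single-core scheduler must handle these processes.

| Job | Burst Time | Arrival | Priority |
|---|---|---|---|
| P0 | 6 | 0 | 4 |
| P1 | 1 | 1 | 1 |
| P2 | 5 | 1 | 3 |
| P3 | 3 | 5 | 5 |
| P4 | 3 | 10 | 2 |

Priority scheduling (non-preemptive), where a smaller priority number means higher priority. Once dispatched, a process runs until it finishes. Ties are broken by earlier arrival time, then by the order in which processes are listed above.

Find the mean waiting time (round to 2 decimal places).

4.60

Schedule: | P0 0-6 | P1 6-7 | P2 7-12 | P4 12-15 | P3 15-18 |
Completion: P0=6  P1=7  P2=12  P3=18  P4=15
Turnaround (C−A): P0=6  P1=6  P2=11  P3=13  P4=5
Waiting times: P0=0, P1=5, P2=6, P3=10, P4=2
Average waiting = (0+5+6+10+2) / 5 = 23/5 = 4.60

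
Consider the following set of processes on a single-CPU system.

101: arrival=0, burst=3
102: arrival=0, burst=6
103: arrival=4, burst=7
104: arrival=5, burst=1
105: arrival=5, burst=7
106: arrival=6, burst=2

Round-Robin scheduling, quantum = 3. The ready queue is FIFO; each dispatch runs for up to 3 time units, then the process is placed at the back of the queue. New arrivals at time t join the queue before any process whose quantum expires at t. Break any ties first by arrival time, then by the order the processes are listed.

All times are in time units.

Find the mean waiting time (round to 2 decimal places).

Gantt: | 101 0-3 | 102 3-6 | 103 6-9 | 104 9-10 | 105 10-13 | 106 13-15 | 102 15-18 | 103 18-21 | 105 21-24 | 103 24-25 | 105 25-26 |
Completion: 101=3  102=18  103=25  104=10  105=26  106=15
Waiting times: 101=0, 102=12, 103=14, 104=4, 105=14, 106=7
Average waiting = (0+12+14+4+14+7) / 6 = 51/6 = 8.50

8.50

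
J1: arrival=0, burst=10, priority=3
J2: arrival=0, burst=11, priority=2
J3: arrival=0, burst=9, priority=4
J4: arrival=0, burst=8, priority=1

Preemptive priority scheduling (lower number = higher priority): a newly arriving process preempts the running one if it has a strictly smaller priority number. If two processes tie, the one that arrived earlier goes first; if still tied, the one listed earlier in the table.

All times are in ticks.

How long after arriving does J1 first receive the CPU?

19

Gantt: | J4 0-8 | J2 8-19 | J1 19-29 | J3 29-38 |
Completion: J1=29  J2=19  J3=38  J4=8
Turnaround (C−A): J1=29  J2=19  J3=38  J4=8
Response(J1) = first start − arrival = 19 − 0 = 19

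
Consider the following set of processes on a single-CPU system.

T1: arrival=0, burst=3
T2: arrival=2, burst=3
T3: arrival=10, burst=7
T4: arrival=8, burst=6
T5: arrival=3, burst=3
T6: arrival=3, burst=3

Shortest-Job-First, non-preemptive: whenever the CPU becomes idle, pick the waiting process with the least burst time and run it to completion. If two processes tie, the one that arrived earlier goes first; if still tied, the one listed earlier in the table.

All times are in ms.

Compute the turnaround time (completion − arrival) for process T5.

Gantt: | T1 0-3 | T2 3-6 | T5 6-9 | T6 9-12 | T4 12-18 | T3 18-25 |
Completion: T1=3  T2=6  T3=25  T4=18  T5=9  T6=12
Turnaround (C−A): T1=3  T2=4  T3=15  T4=10  T5=6  T6=9
Turnaround(T5) = completion − arrival = 9 − 3 = 6

6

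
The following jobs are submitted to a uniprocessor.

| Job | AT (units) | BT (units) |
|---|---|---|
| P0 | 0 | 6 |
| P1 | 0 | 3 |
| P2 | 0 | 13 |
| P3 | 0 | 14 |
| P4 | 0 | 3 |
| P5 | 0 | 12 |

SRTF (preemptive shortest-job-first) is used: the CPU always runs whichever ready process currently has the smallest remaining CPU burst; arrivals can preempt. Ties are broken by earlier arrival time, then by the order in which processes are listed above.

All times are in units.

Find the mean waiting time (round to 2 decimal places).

13.67

Gantt: | P1 0-3 | P4 3-6 | P0 6-12 | P5 12-24 | P2 24-37 | P3 37-51 |
Completion: P0=12  P1=3  P2=37  P3=51  P4=6  P5=24
Turnaround (C−A): P0=12  P1=3  P2=37  P3=51  P4=6  P5=24
Waiting times: P0=6, P1=0, P2=24, P3=37, P4=3, P5=12
Average waiting = (6+0+24+37+3+12) / 6 = 82/6 = 13.67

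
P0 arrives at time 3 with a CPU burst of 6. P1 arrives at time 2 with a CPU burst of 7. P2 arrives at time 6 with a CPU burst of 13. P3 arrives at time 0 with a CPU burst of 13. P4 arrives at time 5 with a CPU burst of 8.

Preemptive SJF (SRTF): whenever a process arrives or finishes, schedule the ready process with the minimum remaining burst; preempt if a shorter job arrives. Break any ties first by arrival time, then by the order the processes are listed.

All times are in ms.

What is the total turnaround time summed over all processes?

Timeline: | P3 0-2 | P1 2-9 | P0 9-15 | P4 15-23 | P3 23-34 | P2 34-47 |
Completion: P0=15  P1=9  P2=47  P3=34  P4=23
Turnaround = completion − arrival: P0=12, P1=7, P2=41, P3=34, P4=18
Total turnaround = 12 + 7 + 41 + 34 + 18 = 112

112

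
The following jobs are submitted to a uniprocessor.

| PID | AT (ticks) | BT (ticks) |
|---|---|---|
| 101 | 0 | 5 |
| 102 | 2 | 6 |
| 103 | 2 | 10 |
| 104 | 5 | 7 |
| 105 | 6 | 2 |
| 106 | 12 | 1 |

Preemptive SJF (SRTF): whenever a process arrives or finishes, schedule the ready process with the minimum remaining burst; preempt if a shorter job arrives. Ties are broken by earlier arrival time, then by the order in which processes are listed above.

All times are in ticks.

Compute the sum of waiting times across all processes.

Schedule: | 101 0-5 | 102 5-6 | 105 6-8 | 102 8-13 | 106 13-14 | 104 14-21 | 103 21-31 |
Completion: 101=5  102=13  103=31  104=21  105=8  106=14
Turnaround (C−A): 101=5  102=11  103=29  104=16  105=2  106=2
Waiting = turnaround − burst: 101=0, 102=5, 103=19, 104=9, 105=0, 106=1
Total waiting = 0 + 5 + 19 + 9 + 0 + 1 = 34

34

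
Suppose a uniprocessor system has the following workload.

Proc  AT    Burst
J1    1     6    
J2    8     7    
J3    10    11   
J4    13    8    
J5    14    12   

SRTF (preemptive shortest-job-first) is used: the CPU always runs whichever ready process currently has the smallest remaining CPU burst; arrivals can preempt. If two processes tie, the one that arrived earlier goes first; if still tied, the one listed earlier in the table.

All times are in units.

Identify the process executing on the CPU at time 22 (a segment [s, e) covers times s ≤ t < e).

Timeline: | idle 0-1 | J1 1-7 | idle 7-8 | J2 8-15 | J4 15-23 | J3 23-34 | J5 34-46 |
Completion: J1=7  J2=15  J3=34  J4=23  J5=46
Turnaround (C−A): J1=6  J2=7  J3=24  J4=10  J5=32

J4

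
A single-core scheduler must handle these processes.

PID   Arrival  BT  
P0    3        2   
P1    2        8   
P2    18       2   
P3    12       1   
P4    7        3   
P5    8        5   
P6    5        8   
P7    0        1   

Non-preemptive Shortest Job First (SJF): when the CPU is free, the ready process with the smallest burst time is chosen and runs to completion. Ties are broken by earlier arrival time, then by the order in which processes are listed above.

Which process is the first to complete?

P7

Schedule: | P7 0-1 | idle 1-2 | P1 2-10 | P0 10-12 | P3 12-13 | P4 13-16 | P5 16-21 | P2 21-23 | P6 23-31 |
Completion: P0=12  P1=10  P2=23  P3=13  P4=16  P5=21  P6=31  P7=1
Turnaround (C−A): P0=9  P1=8  P2=5  P3=1  P4=9  P5=13  P6=26  P7=1
Finish order: P7 → P1 → P0 → P3 → P4 → P5 → P2 → P6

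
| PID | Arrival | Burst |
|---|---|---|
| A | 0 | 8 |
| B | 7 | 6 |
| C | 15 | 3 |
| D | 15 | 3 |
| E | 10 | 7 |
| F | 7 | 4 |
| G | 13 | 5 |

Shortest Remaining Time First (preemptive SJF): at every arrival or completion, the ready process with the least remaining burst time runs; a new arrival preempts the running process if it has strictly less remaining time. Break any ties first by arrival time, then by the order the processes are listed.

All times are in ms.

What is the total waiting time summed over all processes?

45

Gantt: | A 0-8 | F 8-12 | B 12-18 | C 18-21 | D 21-24 | G 24-29 | E 29-36 |
Completion: A=8  B=18  C=21  D=24  E=36  F=12  G=29
Waiting = turnaround − burst: A=0, B=5, C=3, D=6, E=19, F=1, G=11
Total waiting = 0 + 5 + 3 + 6 + 19 + 1 + 11 = 45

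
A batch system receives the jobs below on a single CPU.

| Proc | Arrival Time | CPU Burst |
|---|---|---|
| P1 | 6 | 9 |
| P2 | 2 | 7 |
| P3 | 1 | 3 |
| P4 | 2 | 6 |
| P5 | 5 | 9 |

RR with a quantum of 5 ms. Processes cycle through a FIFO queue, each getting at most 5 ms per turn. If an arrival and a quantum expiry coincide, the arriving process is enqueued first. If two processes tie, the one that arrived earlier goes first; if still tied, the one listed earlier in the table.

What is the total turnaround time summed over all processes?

107

Timeline: | idle 0-1 | P3 1-4 | P2 4-9 | P4 9-14 | P5 14-19 | P1 19-24 | P2 24-26 | P4 26-27 | P5 27-31 | P1 31-35 |
Completion: P1=35  P2=26  P3=4  P4=27  P5=31
Turnaround (C−A): P1=29  P2=24  P3=3  P4=25  P5=26
Turnaround = completion − arrival: P1=29, P2=24, P3=3, P4=25, P5=26
Total turnaround = 29 + 24 + 3 + 25 + 26 = 107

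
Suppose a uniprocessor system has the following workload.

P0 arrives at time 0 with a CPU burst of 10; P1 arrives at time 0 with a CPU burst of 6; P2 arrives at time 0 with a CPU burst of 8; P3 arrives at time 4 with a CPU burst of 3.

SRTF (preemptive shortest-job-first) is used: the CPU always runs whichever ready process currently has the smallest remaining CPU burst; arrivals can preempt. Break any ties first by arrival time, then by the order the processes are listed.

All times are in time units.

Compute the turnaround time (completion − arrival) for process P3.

Gantt: | P1 0-6 | P3 6-9 | P2 9-17 | P0 17-27 |
Completion: P0=27  P1=6  P2=17  P3=9
Turnaround (C−A): P0=27  P1=6  P2=17  P3=5
Turnaround(P3) = completion − arrival = 9 − 4 = 5

5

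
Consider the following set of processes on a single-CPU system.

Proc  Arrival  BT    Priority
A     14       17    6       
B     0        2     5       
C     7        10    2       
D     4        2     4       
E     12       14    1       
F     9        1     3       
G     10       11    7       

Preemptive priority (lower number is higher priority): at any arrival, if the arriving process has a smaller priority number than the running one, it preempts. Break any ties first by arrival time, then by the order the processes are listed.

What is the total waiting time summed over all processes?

Schedule: | B 0-2 | idle 2-4 | D 4-6 | idle 6-7 | C 7-12 | E 12-26 | C 26-31 | F 31-32 | A 32-49 | G 49-60 |
Completion: A=49  B=2  C=31  D=6  E=26  F=32  G=60
Turnaround (C−A): A=35  B=2  C=24  D=2  E=14  F=23  G=50
Waiting = turnaround − burst: A=18, B=0, C=14, D=0, E=0, F=22, G=39
Total waiting = 18 + 0 + 14 + 0 + 0 + 22 + 39 = 93

93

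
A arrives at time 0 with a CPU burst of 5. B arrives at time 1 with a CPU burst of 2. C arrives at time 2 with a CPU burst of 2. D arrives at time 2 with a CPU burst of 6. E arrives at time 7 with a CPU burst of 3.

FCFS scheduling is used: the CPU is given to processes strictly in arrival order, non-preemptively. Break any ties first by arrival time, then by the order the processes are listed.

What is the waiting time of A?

0

Timeline: | A 0-5 | B 5-7 | C 7-9 | D 9-15 | E 15-18 |
Completion: A=5  B=7  C=9  D=15  E=18
Turnaround (C−A): A=5  B=6  C=7  D=13  E=11
Waiting(A) = turnaround − burst = 5 − 5 = 0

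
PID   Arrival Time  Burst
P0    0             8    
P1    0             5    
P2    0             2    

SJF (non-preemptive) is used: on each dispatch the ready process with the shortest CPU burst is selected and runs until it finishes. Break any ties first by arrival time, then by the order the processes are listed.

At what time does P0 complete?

15

Gantt: | P2 0-2 | P1 2-7 | P0 7-15 |
Completion: P0=15  P1=7  P2=2
Turnaround (C−A): P0=15  P1=7  P2=2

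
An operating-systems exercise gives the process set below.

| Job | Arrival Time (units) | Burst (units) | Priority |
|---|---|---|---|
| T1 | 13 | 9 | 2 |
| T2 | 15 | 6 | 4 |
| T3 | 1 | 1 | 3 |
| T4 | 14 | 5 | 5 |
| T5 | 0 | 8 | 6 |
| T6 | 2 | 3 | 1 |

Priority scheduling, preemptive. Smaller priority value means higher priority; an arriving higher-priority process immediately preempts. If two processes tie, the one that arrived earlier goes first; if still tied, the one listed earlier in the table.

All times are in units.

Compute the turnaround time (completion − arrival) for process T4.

19

Timeline: | T5 0-1 | T3 1-2 | T6 2-5 | T5 5-12 | idle 12-13 | T1 13-22 | T2 22-28 | T4 28-33 |
Completion: T1=22  T2=28  T3=2  T4=33  T5=12  T6=5
Turnaround (C−A): T1=9  T2=13  T3=1  T4=19  T5=12  T6=3
Turnaround(T4) = completion − arrival = 33 − 14 = 19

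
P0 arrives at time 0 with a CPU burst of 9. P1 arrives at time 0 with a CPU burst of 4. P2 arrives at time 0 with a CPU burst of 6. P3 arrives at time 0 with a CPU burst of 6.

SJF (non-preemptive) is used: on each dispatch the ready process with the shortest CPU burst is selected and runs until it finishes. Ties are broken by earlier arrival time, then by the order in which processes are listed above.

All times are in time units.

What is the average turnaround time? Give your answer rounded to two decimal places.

13.75

Schedule: | P1 0-4 | P2 4-10 | P3 10-16 | P0 16-25 |
Completion: P0=25  P1=4  P2=10  P3=16
Turnaround times: P0=25, P1=4, P2=10, P3=16
Average turnaround = (25+4+10+16) / 4 = 55/4 = 13.75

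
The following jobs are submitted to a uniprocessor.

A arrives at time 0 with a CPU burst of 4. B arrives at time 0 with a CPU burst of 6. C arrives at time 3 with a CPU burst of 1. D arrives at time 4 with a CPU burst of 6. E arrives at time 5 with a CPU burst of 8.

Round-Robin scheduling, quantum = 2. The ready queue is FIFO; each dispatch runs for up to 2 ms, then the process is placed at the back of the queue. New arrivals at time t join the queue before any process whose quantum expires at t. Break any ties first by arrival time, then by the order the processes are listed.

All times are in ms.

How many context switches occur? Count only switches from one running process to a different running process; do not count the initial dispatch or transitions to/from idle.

Schedule: | A 0-2 | B 2-4 | A 4-6 | C 6-7 | D 7-9 | B 9-11 | E 11-13 | D 13-15 | B 15-17 | E 17-19 | D 19-21 | E 21-25 |
Completion: A=6  B=17  C=7  D=21  E=25
Turnaround (C−A): A=6  B=17  C=4  D=17  E=20

11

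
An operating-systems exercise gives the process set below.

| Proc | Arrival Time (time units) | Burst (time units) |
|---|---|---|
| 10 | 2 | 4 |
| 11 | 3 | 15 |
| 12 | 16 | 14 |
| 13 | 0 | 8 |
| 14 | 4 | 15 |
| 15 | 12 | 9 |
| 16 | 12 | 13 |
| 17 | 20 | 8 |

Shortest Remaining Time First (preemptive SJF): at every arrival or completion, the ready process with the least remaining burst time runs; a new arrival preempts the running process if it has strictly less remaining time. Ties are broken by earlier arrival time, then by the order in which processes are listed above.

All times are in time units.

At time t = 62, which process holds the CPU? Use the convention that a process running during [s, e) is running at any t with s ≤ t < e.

11

Timeline: | 13 0-2 | 10 2-6 | 13 6-12 | 15 12-21 | 17 21-29 | 16 29-42 | 12 42-56 | 11 56-71 | 14 71-86 |
Completion: 10=6  11=71  12=56  13=12  14=86  15=21  16=42  17=29
Turnaround (C−A): 10=4  11=68  12=40  13=12  14=82  15=9  16=30  17=9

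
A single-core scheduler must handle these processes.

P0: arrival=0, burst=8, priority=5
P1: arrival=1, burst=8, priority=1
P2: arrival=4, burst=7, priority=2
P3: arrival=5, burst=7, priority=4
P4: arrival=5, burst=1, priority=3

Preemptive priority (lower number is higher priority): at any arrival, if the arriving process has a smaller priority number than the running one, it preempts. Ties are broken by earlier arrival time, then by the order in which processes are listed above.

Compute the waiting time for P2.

Gantt: | P0 0-1 | P1 1-9 | P2 9-16 | P4 16-17 | P3 17-24 | P0 24-31 |
Completion: P0=31  P1=9  P2=16  P3=24  P4=17
Turnaround (C−A): P0=31  P1=8  P2=12  P3=19  P4=12
Waiting(P2) = turnaround − burst = 12 − 7 = 5

5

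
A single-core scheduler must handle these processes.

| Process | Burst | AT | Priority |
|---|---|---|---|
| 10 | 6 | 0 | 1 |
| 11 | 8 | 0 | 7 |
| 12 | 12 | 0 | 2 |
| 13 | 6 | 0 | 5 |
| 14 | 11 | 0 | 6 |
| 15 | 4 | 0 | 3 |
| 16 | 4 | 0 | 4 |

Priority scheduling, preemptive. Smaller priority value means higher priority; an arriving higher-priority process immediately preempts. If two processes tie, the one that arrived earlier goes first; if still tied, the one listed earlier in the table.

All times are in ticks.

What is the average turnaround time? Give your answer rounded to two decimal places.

28.29

Schedule: | 10 0-6 | 12 6-18 | 15 18-22 | 16 22-26 | 13 26-32 | 14 32-43 | 11 43-51 |
Completion: 10=6  11=51  12=18  13=32  14=43  15=22  16=26
Turnaround times: 10=6, 11=51, 12=18, 13=32, 14=43, 15=22, 16=26
Average turnaround = (6+51+18+32+43+22+26) / 7 = 198/7 = 28.29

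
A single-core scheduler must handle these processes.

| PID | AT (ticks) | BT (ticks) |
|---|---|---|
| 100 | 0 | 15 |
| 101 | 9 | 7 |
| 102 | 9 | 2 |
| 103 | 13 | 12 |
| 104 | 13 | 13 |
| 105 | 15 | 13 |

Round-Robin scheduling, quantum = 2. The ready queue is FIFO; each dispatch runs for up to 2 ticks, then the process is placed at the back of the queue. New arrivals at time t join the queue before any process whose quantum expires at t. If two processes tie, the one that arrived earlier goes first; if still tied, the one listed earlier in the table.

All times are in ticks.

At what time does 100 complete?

35

Schedule: | 100 0-10 | 101 10-12 | 102 12-14 | 100 14-16 | 101 16-18 | 103 18-20 | 104 20-22 | 105 22-24 | 100 24-26 | 101 26-28 | 103 28-30 | 104 30-32 | 105 32-34 | 100 34-35 | 101 35-36 | 103 36-38 | 104 38-40 | 105 40-42 | 103 42-44 | 104 44-46 | 105 46-48 | 103 48-50 | 104 50-52 | 105 52-54 | 103 54-56 | 104 56-58 | 105 58-60 | 104 60-61 | 105 61-62 |
Completion: 100=35  101=36  102=14  103=56  104=61  105=62
Turnaround (C−A): 100=35  101=27  102=5  103=43  104=48  105=47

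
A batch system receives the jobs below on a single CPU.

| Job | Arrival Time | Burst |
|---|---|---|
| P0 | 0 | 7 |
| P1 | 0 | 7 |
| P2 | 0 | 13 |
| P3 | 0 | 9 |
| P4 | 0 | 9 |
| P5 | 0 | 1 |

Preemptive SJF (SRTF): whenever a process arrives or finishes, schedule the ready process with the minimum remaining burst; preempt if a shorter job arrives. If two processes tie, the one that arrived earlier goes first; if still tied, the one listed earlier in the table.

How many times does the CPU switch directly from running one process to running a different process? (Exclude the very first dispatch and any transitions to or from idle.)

Schedule: | P5 0-1 | P0 1-8 | P1 8-15 | P3 15-24 | P4 24-33 | P2 33-46 |
Completion: P0=8  P1=15  P2=46  P3=24  P4=33  P5=1

5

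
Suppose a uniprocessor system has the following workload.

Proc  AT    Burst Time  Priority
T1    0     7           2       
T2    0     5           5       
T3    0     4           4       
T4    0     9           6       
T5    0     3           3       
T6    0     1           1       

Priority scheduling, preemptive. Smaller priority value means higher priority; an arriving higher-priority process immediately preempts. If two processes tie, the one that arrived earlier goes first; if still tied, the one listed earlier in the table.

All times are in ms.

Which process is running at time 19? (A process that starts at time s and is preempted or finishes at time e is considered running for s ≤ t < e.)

T2

Gantt: | T6 0-1 | T1 1-8 | T5 8-11 | T3 11-15 | T2 15-20 | T4 20-29 |
Completion: T1=8  T2=20  T3=15  T4=29  T5=11  T6=1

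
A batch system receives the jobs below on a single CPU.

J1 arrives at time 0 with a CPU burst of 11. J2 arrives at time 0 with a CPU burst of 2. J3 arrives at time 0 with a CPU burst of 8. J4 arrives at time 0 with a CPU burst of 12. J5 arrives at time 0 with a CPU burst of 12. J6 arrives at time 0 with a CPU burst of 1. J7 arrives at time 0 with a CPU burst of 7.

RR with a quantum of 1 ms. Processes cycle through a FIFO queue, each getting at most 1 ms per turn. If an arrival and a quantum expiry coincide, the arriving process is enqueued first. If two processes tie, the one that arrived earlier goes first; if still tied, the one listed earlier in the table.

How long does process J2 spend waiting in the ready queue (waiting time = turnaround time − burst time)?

7

Schedule: | J1 0-1 | J2 1-2 | J3 2-3 | J4 3-4 | J5 4-5 | J6 5-6 | J7 6-7 | J1 7-8 | J2 8-9 | J3 9-10 | J4 10-11 | J5 11-12 | J7 12-13 | J1 13-14 | J3 14-15 | J4 15-16 | J5 16-17 | J7 17-18 | J1 18-19 | J3 19-20 | J4 20-21 | J5 21-22 | J7 22-23 | J1 23-24 | J3 24-25 | J4 25-26 | J5 26-27 | J7 27-28 | J1 28-29 | J3 29-30 | J4 30-31 | J5 31-32 | J7 32-33 | J1 33-34 | J3 34-35 | J4 35-36 | J5 36-37 | J7 37-38 | J1 38-39 | J3 39-40 | J4 40-41 | J5 41-42 | J1 42-43 | J4 43-44 | J5 44-45 | J1 45-46 | J4 46-47 | J5 47-48 | J1 48-49 | J4 49-50 | J5 50-51 | J4 51-52 | J5 52-53 |
Completion: J1=49  J2=9  J3=40  J4=52  J5=53  J6=6  J7=38
Waiting(J2) = turnaround − burst = 9 − 2 = 7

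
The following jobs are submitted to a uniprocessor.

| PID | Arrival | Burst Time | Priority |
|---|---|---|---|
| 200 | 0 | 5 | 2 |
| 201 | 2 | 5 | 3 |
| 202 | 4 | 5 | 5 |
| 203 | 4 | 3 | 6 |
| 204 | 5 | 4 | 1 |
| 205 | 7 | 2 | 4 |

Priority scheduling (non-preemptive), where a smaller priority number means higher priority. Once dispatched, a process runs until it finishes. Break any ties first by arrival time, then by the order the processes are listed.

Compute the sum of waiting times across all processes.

Gantt: | 200 0-5 | 204 5-9 | 201 9-14 | 205 14-16 | 202 16-21 | 203 21-24 |
Completion: 200=5  201=14  202=21  203=24  204=9  205=16
Waiting = turnaround − burst: 200=0, 201=7, 202=12, 203=17, 204=0, 205=7
Total waiting = 0 + 7 + 12 + 17 + 0 + 7 = 43

43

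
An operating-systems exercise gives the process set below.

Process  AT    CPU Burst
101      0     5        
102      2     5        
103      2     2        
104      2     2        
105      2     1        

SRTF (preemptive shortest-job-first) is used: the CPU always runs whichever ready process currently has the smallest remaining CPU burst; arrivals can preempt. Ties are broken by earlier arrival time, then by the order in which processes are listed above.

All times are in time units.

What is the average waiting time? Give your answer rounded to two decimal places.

3.40

Schedule: | 101 0-2 | 105 2-3 | 103 3-5 | 104 5-7 | 101 7-10 | 102 10-15 |
Completion: 101=10  102=15  103=5  104=7  105=3
Turnaround (C−A): 101=10  102=13  103=3  104=5  105=1
Waiting times: 101=5, 102=8, 103=1, 104=3, 105=0
Average waiting = (5+8+1+3+0) / 5 = 17/5 = 3.40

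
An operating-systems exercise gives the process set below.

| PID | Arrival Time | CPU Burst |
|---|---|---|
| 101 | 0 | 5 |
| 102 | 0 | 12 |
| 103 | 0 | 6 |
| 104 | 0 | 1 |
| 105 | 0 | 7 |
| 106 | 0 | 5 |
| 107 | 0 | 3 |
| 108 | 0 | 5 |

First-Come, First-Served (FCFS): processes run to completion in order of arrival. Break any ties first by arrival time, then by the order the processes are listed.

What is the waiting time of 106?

31

Timeline: | 101 0-5 | 102 5-17 | 103 17-23 | 104 23-24 | 105 24-31 | 106 31-36 | 107 36-39 | 108 39-44 |
Completion: 101=5  102=17  103=23  104=24  105=31  106=36  107=39  108=44
Turnaround (C−A): 101=5  102=17  103=23  104=24  105=31  106=36  107=39  108=44
Waiting(106) = turnaround − burst = 36 − 5 = 31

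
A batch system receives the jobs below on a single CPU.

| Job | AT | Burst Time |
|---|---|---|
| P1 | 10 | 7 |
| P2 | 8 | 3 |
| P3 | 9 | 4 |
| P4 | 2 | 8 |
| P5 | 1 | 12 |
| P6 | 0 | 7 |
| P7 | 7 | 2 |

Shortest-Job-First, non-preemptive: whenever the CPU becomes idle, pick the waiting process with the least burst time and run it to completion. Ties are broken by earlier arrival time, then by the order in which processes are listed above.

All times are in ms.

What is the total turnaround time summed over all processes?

Schedule: | P6 0-7 | P7 7-9 | P2 9-12 | P3 12-16 | P1 16-23 | P4 23-31 | P5 31-43 |
Completion: P1=23  P2=12  P3=16  P4=31  P5=43  P6=7  P7=9
Turnaround = completion − arrival: P1=13, P2=4, P3=7, P4=29, P5=42, P6=7, P7=2
Total turnaround = 13 + 4 + 7 + 29 + 42 + 7 + 2 = 104

104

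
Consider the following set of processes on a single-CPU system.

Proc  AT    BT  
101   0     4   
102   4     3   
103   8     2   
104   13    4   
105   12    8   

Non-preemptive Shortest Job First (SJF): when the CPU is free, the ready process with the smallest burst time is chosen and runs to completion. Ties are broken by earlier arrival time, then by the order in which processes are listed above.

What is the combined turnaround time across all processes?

Timeline: | 101 0-4 | 102 4-7 | idle 7-8 | 103 8-10 | idle 10-12 | 105 12-20 | 104 20-24 |
Completion: 101=4  102=7  103=10  104=24  105=20
Turnaround = completion − arrival: 101=4, 102=3, 103=2, 104=11, 105=8
Total turnaround = 4 + 3 + 2 + 11 + 8 = 28

28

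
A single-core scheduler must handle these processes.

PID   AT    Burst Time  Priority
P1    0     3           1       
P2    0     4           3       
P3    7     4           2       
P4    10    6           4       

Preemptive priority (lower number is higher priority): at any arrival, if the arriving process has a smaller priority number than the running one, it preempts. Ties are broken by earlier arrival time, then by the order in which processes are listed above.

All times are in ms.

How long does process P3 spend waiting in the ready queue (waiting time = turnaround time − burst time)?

Schedule: | P1 0-3 | P2 3-7 | P3 7-11 | P4 11-17 |
Completion: P1=3  P2=7  P3=11  P4=17
Turnaround (C−A): P1=3  P2=7  P3=4  P4=7
Waiting(P3) = turnaround − burst = 4 − 4 = 0

0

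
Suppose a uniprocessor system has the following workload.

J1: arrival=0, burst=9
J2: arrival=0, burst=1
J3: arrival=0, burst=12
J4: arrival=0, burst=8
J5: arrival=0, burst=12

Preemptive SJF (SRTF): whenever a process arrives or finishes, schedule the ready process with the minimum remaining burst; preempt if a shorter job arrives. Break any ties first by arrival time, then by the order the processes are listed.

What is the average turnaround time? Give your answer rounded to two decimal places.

Timeline: | J2 0-1 | J4 1-9 | J1 9-18 | J3 18-30 | J5 30-42 |
Completion: J1=18  J2=1  J3=30  J4=9  J5=42
Turnaround (C−A): J1=18  J2=1  J3=30  J4=9  J5=42
Turnaround times: J1=18, J2=1, J3=30, J4=9, J5=42
Average turnaround = (18+1+30+9+42) / 5 = 100/5 = 20.00

20.00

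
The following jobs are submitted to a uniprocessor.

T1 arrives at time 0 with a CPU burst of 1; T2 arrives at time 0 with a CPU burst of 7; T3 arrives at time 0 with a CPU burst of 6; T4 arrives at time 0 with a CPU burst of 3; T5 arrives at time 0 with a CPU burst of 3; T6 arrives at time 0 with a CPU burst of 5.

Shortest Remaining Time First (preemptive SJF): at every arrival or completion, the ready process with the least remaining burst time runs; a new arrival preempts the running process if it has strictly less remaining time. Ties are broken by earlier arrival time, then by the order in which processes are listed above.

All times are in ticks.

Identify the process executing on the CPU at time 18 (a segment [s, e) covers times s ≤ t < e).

Schedule: | T1 0-1 | T4 1-4 | T5 4-7 | T6 7-12 | T3 12-18 | T2 18-25 |
Completion: T1=1  T2=25  T3=18  T4=4  T5=7  T6=12
Turnaround (C−A): T1=1  T2=25  T3=18  T4=4  T5=7  T6=12

T2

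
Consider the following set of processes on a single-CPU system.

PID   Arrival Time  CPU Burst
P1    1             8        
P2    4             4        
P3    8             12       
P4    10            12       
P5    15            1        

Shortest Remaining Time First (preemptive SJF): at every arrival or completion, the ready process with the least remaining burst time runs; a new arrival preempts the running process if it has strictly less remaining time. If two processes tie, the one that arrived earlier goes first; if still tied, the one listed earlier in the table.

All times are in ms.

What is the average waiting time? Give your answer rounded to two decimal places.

Schedule: | idle 0-1 | P1 1-4 | P2 4-8 | P1 8-13 | P3 13-15 | P5 15-16 | P3 16-26 | P4 26-38 |
Completion: P1=13  P2=8  P3=26  P4=38  P5=16
Waiting times: P1=4, P2=0, P3=6, P4=16, P5=0
Average waiting = (4+0+6+16+0) / 5 = 26/5 = 5.20

5.20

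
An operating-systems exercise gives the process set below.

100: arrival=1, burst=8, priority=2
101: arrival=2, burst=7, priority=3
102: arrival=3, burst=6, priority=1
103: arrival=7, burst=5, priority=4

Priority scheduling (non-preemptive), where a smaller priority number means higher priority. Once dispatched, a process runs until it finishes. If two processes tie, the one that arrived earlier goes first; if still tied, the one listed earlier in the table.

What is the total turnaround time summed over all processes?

Schedule: | idle 0-1 | 100 1-9 | 102 9-15 | 101 15-22 | 103 22-27 |
Completion: 100=9  101=22  102=15  103=27
Turnaround (C−A): 100=8  101=20  102=12  103=20
Turnaround = completion − arrival: 100=8, 101=20, 102=12, 103=20
Total turnaround = 8 + 20 + 12 + 20 = 60

60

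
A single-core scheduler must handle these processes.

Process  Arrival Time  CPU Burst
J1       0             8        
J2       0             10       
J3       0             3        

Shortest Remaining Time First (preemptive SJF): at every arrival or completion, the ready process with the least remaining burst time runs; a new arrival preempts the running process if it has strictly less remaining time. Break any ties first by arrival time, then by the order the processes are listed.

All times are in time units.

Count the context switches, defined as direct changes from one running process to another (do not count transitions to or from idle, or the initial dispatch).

Timeline: | J3 0-3 | J1 3-11 | J2 11-21 |
Completion: J1=11  J2=21  J3=3
Turnaround (C−A): J1=11  J2=21  J3=3

2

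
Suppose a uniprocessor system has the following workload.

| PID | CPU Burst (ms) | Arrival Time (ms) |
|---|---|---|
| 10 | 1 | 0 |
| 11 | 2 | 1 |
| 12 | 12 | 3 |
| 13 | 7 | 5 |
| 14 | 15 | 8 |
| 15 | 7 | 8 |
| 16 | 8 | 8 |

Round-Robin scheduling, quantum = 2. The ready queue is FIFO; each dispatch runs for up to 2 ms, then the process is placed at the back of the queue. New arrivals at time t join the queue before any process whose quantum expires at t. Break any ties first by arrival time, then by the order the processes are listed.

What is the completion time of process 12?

45

Timeline: | 10 0-1 | 11 1-3 | 12 3-5 | 13 5-7 | 12 7-9 | 13 9-11 | 14 11-13 | 15 13-15 | 16 15-17 | 12 17-19 | 13 19-21 | 14 21-23 | 15 23-25 | 16 25-27 | 12 27-29 | 13 29-30 | 14 30-32 | 15 32-34 | 16 34-36 | 12 36-38 | 14 38-40 | 15 40-41 | 16 41-43 | 12 43-45 | 14 45-52 |
Completion: 10=1  11=3  12=45  13=30  14=52  15=41  16=43
Turnaround (C−A): 10=1  11=2  12=42  13=25  14=44  15=33  16=35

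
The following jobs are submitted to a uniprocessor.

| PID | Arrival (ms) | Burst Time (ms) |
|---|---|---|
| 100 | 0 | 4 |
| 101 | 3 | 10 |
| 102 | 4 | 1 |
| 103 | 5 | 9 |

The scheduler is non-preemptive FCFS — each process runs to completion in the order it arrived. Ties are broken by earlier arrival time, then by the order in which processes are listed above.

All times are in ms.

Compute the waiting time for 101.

Timeline: | 100 0-4 | 101 4-14 | 102 14-15 | 103 15-24 |
Completion: 100=4  101=14  102=15  103=24
Turnaround (C−A): 100=4  101=11  102=11  103=19
Waiting(101) = turnaround − burst = 11 − 10 = 1

1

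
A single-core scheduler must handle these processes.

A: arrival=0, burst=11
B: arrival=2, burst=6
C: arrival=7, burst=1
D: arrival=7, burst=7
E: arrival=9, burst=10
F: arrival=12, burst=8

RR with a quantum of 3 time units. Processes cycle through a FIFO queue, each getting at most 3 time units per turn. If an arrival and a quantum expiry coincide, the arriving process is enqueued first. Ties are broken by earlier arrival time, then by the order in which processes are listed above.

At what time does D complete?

Gantt: | A 0-3 | B 3-6 | A 6-9 | B 9-12 | C 12-13 | D 13-16 | E 16-19 | A 19-22 | F 22-25 | D 25-28 | E 28-31 | A 31-33 | F 33-36 | D 36-37 | E 37-40 | F 40-42 | E 42-43 |
Completion: A=33  B=12  C=13  D=37  E=43  F=42
Turnaround (C−A): A=33  B=10  C=6  D=30  E=34  F=30

37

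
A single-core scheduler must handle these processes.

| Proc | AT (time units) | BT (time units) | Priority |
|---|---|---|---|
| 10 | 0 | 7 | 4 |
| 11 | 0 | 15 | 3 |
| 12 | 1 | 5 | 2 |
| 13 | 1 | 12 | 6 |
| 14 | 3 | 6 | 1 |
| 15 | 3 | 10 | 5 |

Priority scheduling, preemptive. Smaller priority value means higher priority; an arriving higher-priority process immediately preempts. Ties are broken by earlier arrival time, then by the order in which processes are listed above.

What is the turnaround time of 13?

54

Schedule: | 11 0-1 | 12 1-3 | 14 3-9 | 12 9-12 | 11 12-26 | 10 26-33 | 15 33-43 | 13 43-55 |
Completion: 10=33  11=26  12=12  13=55  14=9  15=43
Turnaround (C−A): 10=33  11=26  12=11  13=54  14=6  15=40
Turnaround(13) = completion − arrival = 55 − 1 = 54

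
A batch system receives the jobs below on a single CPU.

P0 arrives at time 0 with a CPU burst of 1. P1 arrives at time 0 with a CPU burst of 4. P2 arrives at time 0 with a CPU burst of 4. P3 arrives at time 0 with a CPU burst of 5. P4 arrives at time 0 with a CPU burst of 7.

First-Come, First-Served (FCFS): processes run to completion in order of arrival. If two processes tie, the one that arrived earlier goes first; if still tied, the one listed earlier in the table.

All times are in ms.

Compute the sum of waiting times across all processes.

Timeline: | P0 0-1 | P1 1-5 | P2 5-9 | P3 9-14 | P4 14-21 |
Completion: P0=1  P1=5  P2=9  P3=14  P4=21
Turnaround (C−A): P0=1  P1=5  P2=9  P3=14  P4=21
Waiting = turnaround − burst: P0=0, P1=1, P2=5, P3=9, P4=14
Total waiting = 0 + 1 + 5 + 9 + 14 = 29

29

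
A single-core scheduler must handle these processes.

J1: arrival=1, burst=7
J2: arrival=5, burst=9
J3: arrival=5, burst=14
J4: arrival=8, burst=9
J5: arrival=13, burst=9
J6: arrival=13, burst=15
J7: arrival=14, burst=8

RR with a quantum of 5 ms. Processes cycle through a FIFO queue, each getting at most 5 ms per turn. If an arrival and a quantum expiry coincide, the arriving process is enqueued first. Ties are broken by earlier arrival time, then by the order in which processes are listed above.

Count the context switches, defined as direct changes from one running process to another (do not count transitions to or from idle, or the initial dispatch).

15

Schedule: | idle 0-1 | J1 1-6 | J2 6-11 | J3 11-16 | J1 16-18 | J4 18-23 | J2 23-27 | J5 27-32 | J6 32-37 | J7 37-42 | J3 42-47 | J4 47-51 | J5 51-55 | J6 55-60 | J7 60-63 | J3 63-67 | J6 67-72 |
Completion: J1=18  J2=27  J3=67  J4=51  J5=55  J6=72  J7=63
Turnaround (C−A): J1=17  J2=22  J3=62  J4=43  J5=42  J6=59  J7=49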